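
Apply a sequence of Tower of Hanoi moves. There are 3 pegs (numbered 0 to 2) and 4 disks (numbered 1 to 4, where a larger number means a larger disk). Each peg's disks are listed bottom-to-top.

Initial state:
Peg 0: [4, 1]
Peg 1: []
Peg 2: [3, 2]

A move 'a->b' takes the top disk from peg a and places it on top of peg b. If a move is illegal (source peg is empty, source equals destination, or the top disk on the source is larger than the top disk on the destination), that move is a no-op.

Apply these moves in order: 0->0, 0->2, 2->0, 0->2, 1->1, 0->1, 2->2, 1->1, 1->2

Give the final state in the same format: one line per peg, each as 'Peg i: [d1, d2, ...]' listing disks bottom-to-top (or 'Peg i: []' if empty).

Answer: Peg 0: []
Peg 1: [4]
Peg 2: [3, 2, 1]

Derivation:
After move 1 (0->0):
Peg 0: [4, 1]
Peg 1: []
Peg 2: [3, 2]

After move 2 (0->2):
Peg 0: [4]
Peg 1: []
Peg 2: [3, 2, 1]

After move 3 (2->0):
Peg 0: [4, 1]
Peg 1: []
Peg 2: [3, 2]

After move 4 (0->2):
Peg 0: [4]
Peg 1: []
Peg 2: [3, 2, 1]

After move 5 (1->1):
Peg 0: [4]
Peg 1: []
Peg 2: [3, 2, 1]

After move 6 (0->1):
Peg 0: []
Peg 1: [4]
Peg 2: [3, 2, 1]

After move 7 (2->2):
Peg 0: []
Peg 1: [4]
Peg 2: [3, 2, 1]

After move 8 (1->1):
Peg 0: []
Peg 1: [4]
Peg 2: [3, 2, 1]

After move 9 (1->2):
Peg 0: []
Peg 1: [4]
Peg 2: [3, 2, 1]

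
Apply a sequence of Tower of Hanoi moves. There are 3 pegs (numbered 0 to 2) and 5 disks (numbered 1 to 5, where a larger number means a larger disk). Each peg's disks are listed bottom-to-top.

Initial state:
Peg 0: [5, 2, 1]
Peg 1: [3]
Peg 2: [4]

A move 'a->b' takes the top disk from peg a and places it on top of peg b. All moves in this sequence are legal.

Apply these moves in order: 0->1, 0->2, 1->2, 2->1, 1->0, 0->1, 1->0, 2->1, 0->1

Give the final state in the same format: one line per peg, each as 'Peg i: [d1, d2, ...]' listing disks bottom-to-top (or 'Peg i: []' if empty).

Answer: Peg 0: [5]
Peg 1: [3, 2, 1]
Peg 2: [4]

Derivation:
After move 1 (0->1):
Peg 0: [5, 2]
Peg 1: [3, 1]
Peg 2: [4]

After move 2 (0->2):
Peg 0: [5]
Peg 1: [3, 1]
Peg 2: [4, 2]

After move 3 (1->2):
Peg 0: [5]
Peg 1: [3]
Peg 2: [4, 2, 1]

After move 4 (2->1):
Peg 0: [5]
Peg 1: [3, 1]
Peg 2: [4, 2]

After move 5 (1->0):
Peg 0: [5, 1]
Peg 1: [3]
Peg 2: [4, 2]

After move 6 (0->1):
Peg 0: [5]
Peg 1: [3, 1]
Peg 2: [4, 2]

After move 7 (1->0):
Peg 0: [5, 1]
Peg 1: [3]
Peg 2: [4, 2]

After move 8 (2->1):
Peg 0: [5, 1]
Peg 1: [3, 2]
Peg 2: [4]

After move 9 (0->1):
Peg 0: [5]
Peg 1: [3, 2, 1]
Peg 2: [4]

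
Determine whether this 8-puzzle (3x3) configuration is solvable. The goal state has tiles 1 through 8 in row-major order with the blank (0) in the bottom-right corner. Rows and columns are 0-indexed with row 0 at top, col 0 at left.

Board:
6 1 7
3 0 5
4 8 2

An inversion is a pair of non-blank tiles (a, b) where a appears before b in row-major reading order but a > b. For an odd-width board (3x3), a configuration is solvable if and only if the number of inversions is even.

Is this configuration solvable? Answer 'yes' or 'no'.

Answer: yes

Derivation:
Inversions (pairs i<j in row-major order where tile[i] > tile[j] > 0): 14
14 is even, so the puzzle is solvable.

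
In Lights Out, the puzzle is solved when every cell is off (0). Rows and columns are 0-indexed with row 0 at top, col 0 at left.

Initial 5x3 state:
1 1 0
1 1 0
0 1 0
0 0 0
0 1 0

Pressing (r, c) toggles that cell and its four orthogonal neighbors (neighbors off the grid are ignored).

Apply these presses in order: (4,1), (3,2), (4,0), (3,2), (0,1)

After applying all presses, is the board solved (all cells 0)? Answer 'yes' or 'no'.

Answer: no

Derivation:
After press 1 at (4,1):
1 1 0
1 1 0
0 1 0
0 1 0
1 0 1

After press 2 at (3,2):
1 1 0
1 1 0
0 1 1
0 0 1
1 0 0

After press 3 at (4,0):
1 1 0
1 1 0
0 1 1
1 0 1
0 1 0

After press 4 at (3,2):
1 1 0
1 1 0
0 1 0
1 1 0
0 1 1

After press 5 at (0,1):
0 0 1
1 0 0
0 1 0
1 1 0
0 1 1

Lights still on: 7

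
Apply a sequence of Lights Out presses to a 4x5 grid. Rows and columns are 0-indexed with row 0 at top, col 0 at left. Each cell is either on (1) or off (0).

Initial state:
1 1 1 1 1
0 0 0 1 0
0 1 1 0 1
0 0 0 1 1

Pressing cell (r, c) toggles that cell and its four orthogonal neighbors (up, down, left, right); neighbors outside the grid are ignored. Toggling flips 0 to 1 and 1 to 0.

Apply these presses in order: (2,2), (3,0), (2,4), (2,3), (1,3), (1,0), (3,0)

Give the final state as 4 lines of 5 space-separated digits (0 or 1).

After press 1 at (2,2):
1 1 1 1 1
0 0 1 1 0
0 0 0 1 1
0 0 1 1 1

After press 2 at (3,0):
1 1 1 1 1
0 0 1 1 0
1 0 0 1 1
1 1 1 1 1

After press 3 at (2,4):
1 1 1 1 1
0 0 1 1 1
1 0 0 0 0
1 1 1 1 0

After press 4 at (2,3):
1 1 1 1 1
0 0 1 0 1
1 0 1 1 1
1 1 1 0 0

After press 5 at (1,3):
1 1 1 0 1
0 0 0 1 0
1 0 1 0 1
1 1 1 0 0

After press 6 at (1,0):
0 1 1 0 1
1 1 0 1 0
0 0 1 0 1
1 1 1 0 0

After press 7 at (3,0):
0 1 1 0 1
1 1 0 1 0
1 0 1 0 1
0 0 1 0 0

Answer: 0 1 1 0 1
1 1 0 1 0
1 0 1 0 1
0 0 1 0 0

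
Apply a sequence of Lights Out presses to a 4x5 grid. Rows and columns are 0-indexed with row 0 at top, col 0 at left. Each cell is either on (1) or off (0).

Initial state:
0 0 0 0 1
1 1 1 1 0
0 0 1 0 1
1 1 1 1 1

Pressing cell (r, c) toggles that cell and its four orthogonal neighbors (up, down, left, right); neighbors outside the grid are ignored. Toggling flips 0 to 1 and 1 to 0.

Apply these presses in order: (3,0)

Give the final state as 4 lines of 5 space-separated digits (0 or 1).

After press 1 at (3,0):
0 0 0 0 1
1 1 1 1 0
1 0 1 0 1
0 0 1 1 1

Answer: 0 0 0 0 1
1 1 1 1 0
1 0 1 0 1
0 0 1 1 1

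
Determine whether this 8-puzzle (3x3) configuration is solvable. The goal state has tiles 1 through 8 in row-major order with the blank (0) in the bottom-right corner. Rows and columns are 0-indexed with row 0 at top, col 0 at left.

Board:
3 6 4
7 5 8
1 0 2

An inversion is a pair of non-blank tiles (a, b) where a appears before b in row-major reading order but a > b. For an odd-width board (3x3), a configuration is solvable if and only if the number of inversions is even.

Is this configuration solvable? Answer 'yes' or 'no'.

Inversions (pairs i<j in row-major order where tile[i] > tile[j] > 0): 15
15 is odd, so the puzzle is not solvable.

Answer: no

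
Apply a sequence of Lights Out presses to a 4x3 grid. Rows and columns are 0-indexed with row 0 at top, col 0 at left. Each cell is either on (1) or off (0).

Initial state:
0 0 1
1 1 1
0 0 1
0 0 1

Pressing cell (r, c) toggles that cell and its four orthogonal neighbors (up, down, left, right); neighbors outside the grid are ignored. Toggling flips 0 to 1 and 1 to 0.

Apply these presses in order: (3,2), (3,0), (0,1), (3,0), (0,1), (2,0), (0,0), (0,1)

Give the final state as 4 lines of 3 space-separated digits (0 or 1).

After press 1 at (3,2):
0 0 1
1 1 1
0 0 0
0 1 0

After press 2 at (3,0):
0 0 1
1 1 1
1 0 0
1 0 0

After press 3 at (0,1):
1 1 0
1 0 1
1 0 0
1 0 0

After press 4 at (3,0):
1 1 0
1 0 1
0 0 0
0 1 0

After press 5 at (0,1):
0 0 1
1 1 1
0 0 0
0 1 0

After press 6 at (2,0):
0 0 1
0 1 1
1 1 0
1 1 0

After press 7 at (0,0):
1 1 1
1 1 1
1 1 0
1 1 0

After press 8 at (0,1):
0 0 0
1 0 1
1 1 0
1 1 0

Answer: 0 0 0
1 0 1
1 1 0
1 1 0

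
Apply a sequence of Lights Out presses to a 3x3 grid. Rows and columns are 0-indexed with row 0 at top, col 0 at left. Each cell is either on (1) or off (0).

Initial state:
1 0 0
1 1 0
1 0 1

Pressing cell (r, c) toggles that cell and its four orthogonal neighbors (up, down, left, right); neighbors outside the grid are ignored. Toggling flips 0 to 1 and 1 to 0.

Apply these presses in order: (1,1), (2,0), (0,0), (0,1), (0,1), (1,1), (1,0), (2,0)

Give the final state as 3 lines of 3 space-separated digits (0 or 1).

After press 1 at (1,1):
1 1 0
0 0 1
1 1 1

After press 2 at (2,0):
1 1 0
1 0 1
0 0 1

After press 3 at (0,0):
0 0 0
0 0 1
0 0 1

After press 4 at (0,1):
1 1 1
0 1 1
0 0 1

After press 5 at (0,1):
0 0 0
0 0 1
0 0 1

After press 6 at (1,1):
0 1 0
1 1 0
0 1 1

After press 7 at (1,0):
1 1 0
0 0 0
1 1 1

After press 8 at (2,0):
1 1 0
1 0 0
0 0 1

Answer: 1 1 0
1 0 0
0 0 1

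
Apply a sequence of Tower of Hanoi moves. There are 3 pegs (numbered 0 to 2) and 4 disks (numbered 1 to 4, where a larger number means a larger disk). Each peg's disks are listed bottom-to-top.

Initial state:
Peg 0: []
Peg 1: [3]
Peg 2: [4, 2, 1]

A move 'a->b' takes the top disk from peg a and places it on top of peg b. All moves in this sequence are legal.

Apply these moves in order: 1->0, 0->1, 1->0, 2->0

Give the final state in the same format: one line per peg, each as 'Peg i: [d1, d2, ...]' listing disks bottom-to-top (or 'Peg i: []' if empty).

Answer: Peg 0: [3, 1]
Peg 1: []
Peg 2: [4, 2]

Derivation:
After move 1 (1->0):
Peg 0: [3]
Peg 1: []
Peg 2: [4, 2, 1]

After move 2 (0->1):
Peg 0: []
Peg 1: [3]
Peg 2: [4, 2, 1]

After move 3 (1->0):
Peg 0: [3]
Peg 1: []
Peg 2: [4, 2, 1]

After move 4 (2->0):
Peg 0: [3, 1]
Peg 1: []
Peg 2: [4, 2]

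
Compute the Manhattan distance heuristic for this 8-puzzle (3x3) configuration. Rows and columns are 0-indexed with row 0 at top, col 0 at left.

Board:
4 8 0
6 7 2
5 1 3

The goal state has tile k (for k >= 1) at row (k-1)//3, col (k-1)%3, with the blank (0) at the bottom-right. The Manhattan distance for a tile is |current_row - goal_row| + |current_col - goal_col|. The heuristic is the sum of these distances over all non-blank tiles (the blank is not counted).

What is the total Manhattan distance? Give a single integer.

Answer: 16

Derivation:
Tile 4: (0,0)->(1,0) = 1
Tile 8: (0,1)->(2,1) = 2
Tile 6: (1,0)->(1,2) = 2
Tile 7: (1,1)->(2,0) = 2
Tile 2: (1,2)->(0,1) = 2
Tile 5: (2,0)->(1,1) = 2
Tile 1: (2,1)->(0,0) = 3
Tile 3: (2,2)->(0,2) = 2
Sum: 1 + 2 + 2 + 2 + 2 + 2 + 3 + 2 = 16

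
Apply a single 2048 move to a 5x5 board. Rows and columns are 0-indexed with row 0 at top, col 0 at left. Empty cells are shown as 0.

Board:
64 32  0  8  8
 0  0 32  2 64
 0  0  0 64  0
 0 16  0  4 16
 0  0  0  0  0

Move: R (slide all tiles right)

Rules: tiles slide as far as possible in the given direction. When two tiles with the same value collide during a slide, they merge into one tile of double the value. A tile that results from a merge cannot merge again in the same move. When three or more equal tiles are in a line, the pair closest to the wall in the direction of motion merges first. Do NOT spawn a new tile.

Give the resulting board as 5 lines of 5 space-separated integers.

Answer:  0  0 64 32 16
 0  0 32  2 64
 0  0  0  0 64
 0  0 16  4 16
 0  0  0  0  0

Derivation:
Slide right:
row 0: [64, 32, 0, 8, 8] -> [0, 0, 64, 32, 16]
row 1: [0, 0, 32, 2, 64] -> [0, 0, 32, 2, 64]
row 2: [0, 0, 0, 64, 0] -> [0, 0, 0, 0, 64]
row 3: [0, 16, 0, 4, 16] -> [0, 0, 16, 4, 16]
row 4: [0, 0, 0, 0, 0] -> [0, 0, 0, 0, 0]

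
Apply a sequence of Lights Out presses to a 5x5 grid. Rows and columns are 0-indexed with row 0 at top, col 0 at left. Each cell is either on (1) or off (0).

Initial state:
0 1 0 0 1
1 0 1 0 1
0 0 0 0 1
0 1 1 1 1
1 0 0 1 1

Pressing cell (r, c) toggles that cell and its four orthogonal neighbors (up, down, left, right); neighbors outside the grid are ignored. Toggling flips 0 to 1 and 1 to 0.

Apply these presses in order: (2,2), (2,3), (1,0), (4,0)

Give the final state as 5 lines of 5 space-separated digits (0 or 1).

Answer: 1 1 0 0 1
0 1 0 1 1
1 1 0 0 0
1 1 0 0 1
0 1 0 1 1

Derivation:
After press 1 at (2,2):
0 1 0 0 1
1 0 0 0 1
0 1 1 1 1
0 1 0 1 1
1 0 0 1 1

After press 2 at (2,3):
0 1 0 0 1
1 0 0 1 1
0 1 0 0 0
0 1 0 0 1
1 0 0 1 1

After press 3 at (1,0):
1 1 0 0 1
0 1 0 1 1
1 1 0 0 0
0 1 0 0 1
1 0 0 1 1

After press 4 at (4,0):
1 1 0 0 1
0 1 0 1 1
1 1 0 0 0
1 1 0 0 1
0 1 0 1 1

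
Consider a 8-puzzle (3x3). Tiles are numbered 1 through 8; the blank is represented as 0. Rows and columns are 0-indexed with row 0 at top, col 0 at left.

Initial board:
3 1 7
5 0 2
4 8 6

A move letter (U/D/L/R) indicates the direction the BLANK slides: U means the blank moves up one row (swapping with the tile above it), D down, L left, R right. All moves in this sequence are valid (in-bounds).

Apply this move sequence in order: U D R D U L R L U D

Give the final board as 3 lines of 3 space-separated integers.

After move 1 (U):
3 0 7
5 1 2
4 8 6

After move 2 (D):
3 1 7
5 0 2
4 8 6

After move 3 (R):
3 1 7
5 2 0
4 8 6

After move 4 (D):
3 1 7
5 2 6
4 8 0

After move 5 (U):
3 1 7
5 2 0
4 8 6

After move 6 (L):
3 1 7
5 0 2
4 8 6

After move 7 (R):
3 1 7
5 2 0
4 8 6

After move 8 (L):
3 1 7
5 0 2
4 8 6

After move 9 (U):
3 0 7
5 1 2
4 8 6

After move 10 (D):
3 1 7
5 0 2
4 8 6

Answer: 3 1 7
5 0 2
4 8 6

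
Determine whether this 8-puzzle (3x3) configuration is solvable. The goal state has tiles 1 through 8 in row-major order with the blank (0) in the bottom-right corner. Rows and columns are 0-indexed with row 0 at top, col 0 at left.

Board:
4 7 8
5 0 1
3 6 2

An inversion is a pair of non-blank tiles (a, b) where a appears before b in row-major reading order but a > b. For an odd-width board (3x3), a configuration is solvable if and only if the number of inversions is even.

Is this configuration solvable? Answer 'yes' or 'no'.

Inversions (pairs i<j in row-major order where tile[i] > tile[j] > 0): 18
18 is even, so the puzzle is solvable.

Answer: yes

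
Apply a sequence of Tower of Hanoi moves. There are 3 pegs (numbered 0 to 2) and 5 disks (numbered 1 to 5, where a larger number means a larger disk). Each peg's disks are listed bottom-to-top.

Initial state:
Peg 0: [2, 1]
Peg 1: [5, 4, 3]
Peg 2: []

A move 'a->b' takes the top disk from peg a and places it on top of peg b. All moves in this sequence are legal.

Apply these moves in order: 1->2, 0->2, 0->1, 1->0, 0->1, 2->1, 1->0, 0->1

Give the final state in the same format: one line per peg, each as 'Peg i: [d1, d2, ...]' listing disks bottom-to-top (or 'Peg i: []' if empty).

After move 1 (1->2):
Peg 0: [2, 1]
Peg 1: [5, 4]
Peg 2: [3]

After move 2 (0->2):
Peg 0: [2]
Peg 1: [5, 4]
Peg 2: [3, 1]

After move 3 (0->1):
Peg 0: []
Peg 1: [5, 4, 2]
Peg 2: [3, 1]

After move 4 (1->0):
Peg 0: [2]
Peg 1: [5, 4]
Peg 2: [3, 1]

After move 5 (0->1):
Peg 0: []
Peg 1: [5, 4, 2]
Peg 2: [3, 1]

After move 6 (2->1):
Peg 0: []
Peg 1: [5, 4, 2, 1]
Peg 2: [3]

After move 7 (1->0):
Peg 0: [1]
Peg 1: [5, 4, 2]
Peg 2: [3]

After move 8 (0->1):
Peg 0: []
Peg 1: [5, 4, 2, 1]
Peg 2: [3]

Answer: Peg 0: []
Peg 1: [5, 4, 2, 1]
Peg 2: [3]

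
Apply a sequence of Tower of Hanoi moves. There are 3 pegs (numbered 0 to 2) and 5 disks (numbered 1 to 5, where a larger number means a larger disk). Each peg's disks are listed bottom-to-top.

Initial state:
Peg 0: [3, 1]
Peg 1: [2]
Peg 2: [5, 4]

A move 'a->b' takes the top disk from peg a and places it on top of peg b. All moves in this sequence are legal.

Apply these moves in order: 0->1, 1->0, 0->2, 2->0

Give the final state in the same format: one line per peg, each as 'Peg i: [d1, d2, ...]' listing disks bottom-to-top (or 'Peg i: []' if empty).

After move 1 (0->1):
Peg 0: [3]
Peg 1: [2, 1]
Peg 2: [5, 4]

After move 2 (1->0):
Peg 0: [3, 1]
Peg 1: [2]
Peg 2: [5, 4]

After move 3 (0->2):
Peg 0: [3]
Peg 1: [2]
Peg 2: [5, 4, 1]

After move 4 (2->0):
Peg 0: [3, 1]
Peg 1: [2]
Peg 2: [5, 4]

Answer: Peg 0: [3, 1]
Peg 1: [2]
Peg 2: [5, 4]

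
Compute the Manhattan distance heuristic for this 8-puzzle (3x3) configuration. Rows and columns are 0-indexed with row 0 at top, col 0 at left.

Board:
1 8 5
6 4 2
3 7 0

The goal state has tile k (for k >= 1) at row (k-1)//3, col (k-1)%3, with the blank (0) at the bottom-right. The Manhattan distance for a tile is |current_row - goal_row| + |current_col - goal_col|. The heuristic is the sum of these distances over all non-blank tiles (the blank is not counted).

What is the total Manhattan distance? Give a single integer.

Answer: 14

Derivation:
Tile 1: (0,0)->(0,0) = 0
Tile 8: (0,1)->(2,1) = 2
Tile 5: (0,2)->(1,1) = 2
Tile 6: (1,0)->(1,2) = 2
Tile 4: (1,1)->(1,0) = 1
Tile 2: (1,2)->(0,1) = 2
Tile 3: (2,0)->(0,2) = 4
Tile 7: (2,1)->(2,0) = 1
Sum: 0 + 2 + 2 + 2 + 1 + 2 + 4 + 1 = 14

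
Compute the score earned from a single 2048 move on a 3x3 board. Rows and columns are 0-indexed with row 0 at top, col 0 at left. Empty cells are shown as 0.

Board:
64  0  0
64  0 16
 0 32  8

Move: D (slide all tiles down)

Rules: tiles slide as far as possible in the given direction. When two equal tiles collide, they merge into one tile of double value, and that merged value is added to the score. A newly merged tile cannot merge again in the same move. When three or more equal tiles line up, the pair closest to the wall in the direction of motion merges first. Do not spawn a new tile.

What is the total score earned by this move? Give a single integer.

Answer: 128

Derivation:
Slide down:
col 0: [64, 64, 0] -> [0, 0, 128]  score +128 (running 128)
col 1: [0, 0, 32] -> [0, 0, 32]  score +0 (running 128)
col 2: [0, 16, 8] -> [0, 16, 8]  score +0 (running 128)
Board after move:
  0   0   0
  0   0  16
128  32   8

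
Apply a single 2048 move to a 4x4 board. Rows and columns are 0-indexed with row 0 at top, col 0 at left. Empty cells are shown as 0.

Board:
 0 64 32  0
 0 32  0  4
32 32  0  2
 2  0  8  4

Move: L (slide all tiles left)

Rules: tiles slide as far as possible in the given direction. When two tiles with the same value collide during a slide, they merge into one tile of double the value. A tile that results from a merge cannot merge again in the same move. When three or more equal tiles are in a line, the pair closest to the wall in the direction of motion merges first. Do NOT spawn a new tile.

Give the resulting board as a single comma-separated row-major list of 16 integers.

Slide left:
row 0: [0, 64, 32, 0] -> [64, 32, 0, 0]
row 1: [0, 32, 0, 4] -> [32, 4, 0, 0]
row 2: [32, 32, 0, 2] -> [64, 2, 0, 0]
row 3: [2, 0, 8, 4] -> [2, 8, 4, 0]

Answer: 64, 32, 0, 0, 32, 4, 0, 0, 64, 2, 0, 0, 2, 8, 4, 0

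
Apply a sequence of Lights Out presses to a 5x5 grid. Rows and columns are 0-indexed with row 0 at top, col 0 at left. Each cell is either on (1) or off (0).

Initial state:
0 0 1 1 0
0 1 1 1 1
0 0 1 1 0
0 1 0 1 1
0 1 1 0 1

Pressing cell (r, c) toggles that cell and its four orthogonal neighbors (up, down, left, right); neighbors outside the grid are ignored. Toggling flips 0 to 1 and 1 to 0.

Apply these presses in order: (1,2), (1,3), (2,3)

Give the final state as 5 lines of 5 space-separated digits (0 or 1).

After press 1 at (1,2):
0 0 0 1 0
0 0 0 0 1
0 0 0 1 0
0 1 0 1 1
0 1 1 0 1

After press 2 at (1,3):
0 0 0 0 0
0 0 1 1 0
0 0 0 0 0
0 1 0 1 1
0 1 1 0 1

After press 3 at (2,3):
0 0 0 0 0
0 0 1 0 0
0 0 1 1 1
0 1 0 0 1
0 1 1 0 1

Answer: 0 0 0 0 0
0 0 1 0 0
0 0 1 1 1
0 1 0 0 1
0 1 1 0 1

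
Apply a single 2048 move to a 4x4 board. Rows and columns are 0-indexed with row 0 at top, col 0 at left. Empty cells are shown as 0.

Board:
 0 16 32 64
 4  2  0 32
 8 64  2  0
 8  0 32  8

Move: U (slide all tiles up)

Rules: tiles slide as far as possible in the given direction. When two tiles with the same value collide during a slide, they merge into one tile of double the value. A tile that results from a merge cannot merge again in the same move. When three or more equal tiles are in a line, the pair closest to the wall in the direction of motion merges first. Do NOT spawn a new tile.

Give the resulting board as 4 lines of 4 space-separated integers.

Answer:  4 16 32 64
16  2  2 32
 0 64 32  8
 0  0  0  0

Derivation:
Slide up:
col 0: [0, 4, 8, 8] -> [4, 16, 0, 0]
col 1: [16, 2, 64, 0] -> [16, 2, 64, 0]
col 2: [32, 0, 2, 32] -> [32, 2, 32, 0]
col 3: [64, 32, 0, 8] -> [64, 32, 8, 0]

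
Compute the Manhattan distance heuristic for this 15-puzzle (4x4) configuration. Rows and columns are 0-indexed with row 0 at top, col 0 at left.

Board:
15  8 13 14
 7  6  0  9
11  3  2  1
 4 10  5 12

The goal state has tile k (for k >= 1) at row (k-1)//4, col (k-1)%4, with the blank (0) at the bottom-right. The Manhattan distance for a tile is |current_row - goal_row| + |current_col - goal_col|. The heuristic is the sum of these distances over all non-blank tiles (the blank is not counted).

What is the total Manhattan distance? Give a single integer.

Answer: 49

Derivation:
Tile 15: at (0,0), goal (3,2), distance |0-3|+|0-2| = 5
Tile 8: at (0,1), goal (1,3), distance |0-1|+|1-3| = 3
Tile 13: at (0,2), goal (3,0), distance |0-3|+|2-0| = 5
Tile 14: at (0,3), goal (3,1), distance |0-3|+|3-1| = 5
Tile 7: at (1,0), goal (1,2), distance |1-1|+|0-2| = 2
Tile 6: at (1,1), goal (1,1), distance |1-1|+|1-1| = 0
Tile 9: at (1,3), goal (2,0), distance |1-2|+|3-0| = 4
Tile 11: at (2,0), goal (2,2), distance |2-2|+|0-2| = 2
Tile 3: at (2,1), goal (0,2), distance |2-0|+|1-2| = 3
Tile 2: at (2,2), goal (0,1), distance |2-0|+|2-1| = 3
Tile 1: at (2,3), goal (0,0), distance |2-0|+|3-0| = 5
Tile 4: at (3,0), goal (0,3), distance |3-0|+|0-3| = 6
Tile 10: at (3,1), goal (2,1), distance |3-2|+|1-1| = 1
Tile 5: at (3,2), goal (1,0), distance |3-1|+|2-0| = 4
Tile 12: at (3,3), goal (2,3), distance |3-2|+|3-3| = 1
Sum: 5 + 3 + 5 + 5 + 2 + 0 + 4 + 2 + 3 + 3 + 5 + 6 + 1 + 4 + 1 = 49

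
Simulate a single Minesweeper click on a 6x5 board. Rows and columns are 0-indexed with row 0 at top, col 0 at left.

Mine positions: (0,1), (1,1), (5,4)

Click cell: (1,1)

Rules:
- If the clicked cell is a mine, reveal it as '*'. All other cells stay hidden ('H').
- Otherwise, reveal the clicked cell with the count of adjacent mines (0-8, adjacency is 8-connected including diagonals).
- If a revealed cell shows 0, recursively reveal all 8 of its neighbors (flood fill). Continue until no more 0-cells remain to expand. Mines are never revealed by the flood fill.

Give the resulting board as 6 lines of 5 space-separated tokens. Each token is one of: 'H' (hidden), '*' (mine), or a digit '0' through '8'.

H H H H H
H * H H H
H H H H H
H H H H H
H H H H H
H H H H H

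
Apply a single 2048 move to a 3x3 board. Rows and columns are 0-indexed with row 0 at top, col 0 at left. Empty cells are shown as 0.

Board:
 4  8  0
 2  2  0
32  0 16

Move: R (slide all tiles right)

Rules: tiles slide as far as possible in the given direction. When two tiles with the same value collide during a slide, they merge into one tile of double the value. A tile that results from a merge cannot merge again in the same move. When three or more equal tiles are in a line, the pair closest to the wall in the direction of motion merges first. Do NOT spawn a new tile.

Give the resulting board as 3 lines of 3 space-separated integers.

Answer:  0  4  8
 0  0  4
 0 32 16

Derivation:
Slide right:
row 0: [4, 8, 0] -> [0, 4, 8]
row 1: [2, 2, 0] -> [0, 0, 4]
row 2: [32, 0, 16] -> [0, 32, 16]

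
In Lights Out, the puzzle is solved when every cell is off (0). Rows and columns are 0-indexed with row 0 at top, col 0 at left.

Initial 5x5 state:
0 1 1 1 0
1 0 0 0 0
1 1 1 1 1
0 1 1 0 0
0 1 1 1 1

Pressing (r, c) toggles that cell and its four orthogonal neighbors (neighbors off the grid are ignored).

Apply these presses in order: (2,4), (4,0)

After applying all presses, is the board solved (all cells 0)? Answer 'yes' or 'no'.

After press 1 at (2,4):
0 1 1 1 0
1 0 0 0 1
1 1 1 0 0
0 1 1 0 1
0 1 1 1 1

After press 2 at (4,0):
0 1 1 1 0
1 0 0 0 1
1 1 1 0 0
1 1 1 0 1
1 0 1 1 1

Lights still on: 16

Answer: no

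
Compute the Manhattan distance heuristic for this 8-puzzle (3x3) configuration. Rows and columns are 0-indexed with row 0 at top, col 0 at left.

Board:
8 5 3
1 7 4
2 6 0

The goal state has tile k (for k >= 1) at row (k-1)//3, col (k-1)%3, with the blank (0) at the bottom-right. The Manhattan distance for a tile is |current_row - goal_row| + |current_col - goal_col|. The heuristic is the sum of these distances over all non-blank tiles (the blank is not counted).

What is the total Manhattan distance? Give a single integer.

Tile 8: (0,0)->(2,1) = 3
Tile 5: (0,1)->(1,1) = 1
Tile 3: (0,2)->(0,2) = 0
Tile 1: (1,0)->(0,0) = 1
Tile 7: (1,1)->(2,0) = 2
Tile 4: (1,2)->(1,0) = 2
Tile 2: (2,0)->(0,1) = 3
Tile 6: (2,1)->(1,2) = 2
Sum: 3 + 1 + 0 + 1 + 2 + 2 + 3 + 2 = 14

Answer: 14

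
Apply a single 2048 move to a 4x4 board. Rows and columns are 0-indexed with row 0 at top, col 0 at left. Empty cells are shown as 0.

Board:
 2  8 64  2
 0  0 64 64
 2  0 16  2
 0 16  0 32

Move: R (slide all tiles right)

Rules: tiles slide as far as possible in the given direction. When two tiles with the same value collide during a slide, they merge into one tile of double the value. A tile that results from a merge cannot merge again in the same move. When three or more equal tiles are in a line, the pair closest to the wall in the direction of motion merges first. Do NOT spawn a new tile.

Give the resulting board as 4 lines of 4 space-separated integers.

Slide right:
row 0: [2, 8, 64, 2] -> [2, 8, 64, 2]
row 1: [0, 0, 64, 64] -> [0, 0, 0, 128]
row 2: [2, 0, 16, 2] -> [0, 2, 16, 2]
row 3: [0, 16, 0, 32] -> [0, 0, 16, 32]

Answer:   2   8  64   2
  0   0   0 128
  0   2  16   2
  0   0  16  32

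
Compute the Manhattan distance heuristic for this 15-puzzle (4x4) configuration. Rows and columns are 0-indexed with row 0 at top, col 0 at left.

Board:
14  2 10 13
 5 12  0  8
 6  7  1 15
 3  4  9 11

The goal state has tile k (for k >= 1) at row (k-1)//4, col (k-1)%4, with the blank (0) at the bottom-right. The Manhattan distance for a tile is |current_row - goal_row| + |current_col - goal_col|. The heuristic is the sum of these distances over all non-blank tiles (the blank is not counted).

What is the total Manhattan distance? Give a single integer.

Answer: 41

Derivation:
Tile 14: at (0,0), goal (3,1), distance |0-3|+|0-1| = 4
Tile 2: at (0,1), goal (0,1), distance |0-0|+|1-1| = 0
Tile 10: at (0,2), goal (2,1), distance |0-2|+|2-1| = 3
Tile 13: at (0,3), goal (3,0), distance |0-3|+|3-0| = 6
Tile 5: at (1,0), goal (1,0), distance |1-1|+|0-0| = 0
Tile 12: at (1,1), goal (2,3), distance |1-2|+|1-3| = 3
Tile 8: at (1,3), goal (1,3), distance |1-1|+|3-3| = 0
Tile 6: at (2,0), goal (1,1), distance |2-1|+|0-1| = 2
Tile 7: at (2,1), goal (1,2), distance |2-1|+|1-2| = 2
Tile 1: at (2,2), goal (0,0), distance |2-0|+|2-0| = 4
Tile 15: at (2,3), goal (3,2), distance |2-3|+|3-2| = 2
Tile 3: at (3,0), goal (0,2), distance |3-0|+|0-2| = 5
Tile 4: at (3,1), goal (0,3), distance |3-0|+|1-3| = 5
Tile 9: at (3,2), goal (2,0), distance |3-2|+|2-0| = 3
Tile 11: at (3,3), goal (2,2), distance |3-2|+|3-2| = 2
Sum: 4 + 0 + 3 + 6 + 0 + 3 + 0 + 2 + 2 + 4 + 2 + 5 + 5 + 3 + 2 = 41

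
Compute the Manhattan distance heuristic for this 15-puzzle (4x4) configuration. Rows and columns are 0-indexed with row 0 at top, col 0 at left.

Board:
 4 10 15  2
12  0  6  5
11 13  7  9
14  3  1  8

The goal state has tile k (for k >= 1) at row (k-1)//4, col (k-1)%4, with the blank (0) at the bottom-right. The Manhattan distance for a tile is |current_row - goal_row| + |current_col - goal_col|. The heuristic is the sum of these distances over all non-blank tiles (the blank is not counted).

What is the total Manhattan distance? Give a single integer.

Answer: 38

Derivation:
Tile 4: at (0,0), goal (0,3), distance |0-0|+|0-3| = 3
Tile 10: at (0,1), goal (2,1), distance |0-2|+|1-1| = 2
Tile 15: at (0,2), goal (3,2), distance |0-3|+|2-2| = 3
Tile 2: at (0,3), goal (0,1), distance |0-0|+|3-1| = 2
Tile 12: at (1,0), goal (2,3), distance |1-2|+|0-3| = 4
Tile 6: at (1,2), goal (1,1), distance |1-1|+|2-1| = 1
Tile 5: at (1,3), goal (1,0), distance |1-1|+|3-0| = 3
Tile 11: at (2,0), goal (2,2), distance |2-2|+|0-2| = 2
Tile 13: at (2,1), goal (3,0), distance |2-3|+|1-0| = 2
Tile 7: at (2,2), goal (1,2), distance |2-1|+|2-2| = 1
Tile 9: at (2,3), goal (2,0), distance |2-2|+|3-0| = 3
Tile 14: at (3,0), goal (3,1), distance |3-3|+|0-1| = 1
Tile 3: at (3,1), goal (0,2), distance |3-0|+|1-2| = 4
Tile 1: at (3,2), goal (0,0), distance |3-0|+|2-0| = 5
Tile 8: at (3,3), goal (1,3), distance |3-1|+|3-3| = 2
Sum: 3 + 2 + 3 + 2 + 4 + 1 + 3 + 2 + 2 + 1 + 3 + 1 + 4 + 5 + 2 = 38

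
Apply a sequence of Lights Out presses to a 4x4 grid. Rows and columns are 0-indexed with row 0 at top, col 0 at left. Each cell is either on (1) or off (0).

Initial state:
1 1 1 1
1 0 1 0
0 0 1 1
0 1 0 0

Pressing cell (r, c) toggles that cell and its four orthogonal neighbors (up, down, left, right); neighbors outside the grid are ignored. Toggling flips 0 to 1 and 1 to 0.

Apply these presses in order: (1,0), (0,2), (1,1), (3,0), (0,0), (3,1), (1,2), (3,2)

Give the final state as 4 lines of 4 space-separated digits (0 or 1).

After press 1 at (1,0):
0 1 1 1
0 1 1 0
1 0 1 1
0 1 0 0

After press 2 at (0,2):
0 0 0 0
0 1 0 0
1 0 1 1
0 1 0 0

After press 3 at (1,1):
0 1 0 0
1 0 1 0
1 1 1 1
0 1 0 0

After press 4 at (3,0):
0 1 0 0
1 0 1 0
0 1 1 1
1 0 0 0

After press 5 at (0,0):
1 0 0 0
0 0 1 0
0 1 1 1
1 0 0 0

After press 6 at (3,1):
1 0 0 0
0 0 1 0
0 0 1 1
0 1 1 0

After press 7 at (1,2):
1 0 1 0
0 1 0 1
0 0 0 1
0 1 1 0

After press 8 at (3,2):
1 0 1 0
0 1 0 1
0 0 1 1
0 0 0 1

Answer: 1 0 1 0
0 1 0 1
0 0 1 1
0 0 0 1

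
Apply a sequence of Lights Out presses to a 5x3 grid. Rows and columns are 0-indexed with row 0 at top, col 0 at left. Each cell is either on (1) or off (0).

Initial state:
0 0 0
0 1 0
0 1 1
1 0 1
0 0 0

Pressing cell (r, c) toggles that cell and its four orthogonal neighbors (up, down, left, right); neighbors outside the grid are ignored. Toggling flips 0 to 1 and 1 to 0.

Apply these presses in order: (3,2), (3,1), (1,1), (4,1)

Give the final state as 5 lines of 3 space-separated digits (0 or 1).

After press 1 at (3,2):
0 0 0
0 1 0
0 1 0
1 1 0
0 0 1

After press 2 at (3,1):
0 0 0
0 1 0
0 0 0
0 0 1
0 1 1

After press 3 at (1,1):
0 1 0
1 0 1
0 1 0
0 0 1
0 1 1

After press 4 at (4,1):
0 1 0
1 0 1
0 1 0
0 1 1
1 0 0

Answer: 0 1 0
1 0 1
0 1 0
0 1 1
1 0 0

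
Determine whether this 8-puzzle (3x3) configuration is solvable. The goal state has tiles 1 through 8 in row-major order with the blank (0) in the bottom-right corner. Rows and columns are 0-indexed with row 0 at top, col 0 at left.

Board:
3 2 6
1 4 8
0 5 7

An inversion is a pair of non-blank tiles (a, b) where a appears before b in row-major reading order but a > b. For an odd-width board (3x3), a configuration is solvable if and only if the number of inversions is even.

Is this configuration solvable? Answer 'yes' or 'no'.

Inversions (pairs i<j in row-major order where tile[i] > tile[j] > 0): 8
8 is even, so the puzzle is solvable.

Answer: yes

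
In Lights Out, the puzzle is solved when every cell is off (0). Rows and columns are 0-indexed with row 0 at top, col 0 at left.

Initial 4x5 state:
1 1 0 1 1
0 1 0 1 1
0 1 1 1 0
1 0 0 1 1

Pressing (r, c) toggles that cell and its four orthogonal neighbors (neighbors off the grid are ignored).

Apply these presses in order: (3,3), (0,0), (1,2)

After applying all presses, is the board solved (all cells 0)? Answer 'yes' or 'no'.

After press 1 at (3,3):
1 1 0 1 1
0 1 0 1 1
0 1 1 0 0
1 0 1 0 0

After press 2 at (0,0):
0 0 0 1 1
1 1 0 1 1
0 1 1 0 0
1 0 1 0 0

After press 3 at (1,2):
0 0 1 1 1
1 0 1 0 1
0 1 0 0 0
1 0 1 0 0

Lights still on: 9

Answer: no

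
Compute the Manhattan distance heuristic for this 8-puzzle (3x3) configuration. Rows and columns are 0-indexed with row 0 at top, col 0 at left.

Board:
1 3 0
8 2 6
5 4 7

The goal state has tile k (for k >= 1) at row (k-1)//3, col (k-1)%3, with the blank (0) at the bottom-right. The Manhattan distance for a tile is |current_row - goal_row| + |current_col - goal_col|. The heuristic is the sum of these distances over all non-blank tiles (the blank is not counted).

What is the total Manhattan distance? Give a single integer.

Tile 1: (0,0)->(0,0) = 0
Tile 3: (0,1)->(0,2) = 1
Tile 8: (1,0)->(2,1) = 2
Tile 2: (1,1)->(0,1) = 1
Tile 6: (1,2)->(1,2) = 0
Tile 5: (2,0)->(1,1) = 2
Tile 4: (2,1)->(1,0) = 2
Tile 7: (2,2)->(2,0) = 2
Sum: 0 + 1 + 2 + 1 + 0 + 2 + 2 + 2 = 10

Answer: 10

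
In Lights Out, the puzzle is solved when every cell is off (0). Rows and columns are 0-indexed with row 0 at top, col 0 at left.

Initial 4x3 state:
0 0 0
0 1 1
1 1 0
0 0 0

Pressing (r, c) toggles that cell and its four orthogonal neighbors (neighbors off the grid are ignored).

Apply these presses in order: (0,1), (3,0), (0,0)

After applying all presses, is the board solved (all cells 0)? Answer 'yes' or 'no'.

Answer: no

Derivation:
After press 1 at (0,1):
1 1 1
0 0 1
1 1 0
0 0 0

After press 2 at (3,0):
1 1 1
0 0 1
0 1 0
1 1 0

After press 3 at (0,0):
0 0 1
1 0 1
0 1 0
1 1 0

Lights still on: 6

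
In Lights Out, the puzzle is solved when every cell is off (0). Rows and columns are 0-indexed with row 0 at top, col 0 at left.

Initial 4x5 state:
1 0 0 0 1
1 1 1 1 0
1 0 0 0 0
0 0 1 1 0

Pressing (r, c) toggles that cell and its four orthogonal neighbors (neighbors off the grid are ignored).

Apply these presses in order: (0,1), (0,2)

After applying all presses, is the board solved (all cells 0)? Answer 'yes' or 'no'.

After press 1 at (0,1):
0 1 1 0 1
1 0 1 1 0
1 0 0 0 0
0 0 1 1 0

After press 2 at (0,2):
0 0 0 1 1
1 0 0 1 0
1 0 0 0 0
0 0 1 1 0

Lights still on: 7

Answer: no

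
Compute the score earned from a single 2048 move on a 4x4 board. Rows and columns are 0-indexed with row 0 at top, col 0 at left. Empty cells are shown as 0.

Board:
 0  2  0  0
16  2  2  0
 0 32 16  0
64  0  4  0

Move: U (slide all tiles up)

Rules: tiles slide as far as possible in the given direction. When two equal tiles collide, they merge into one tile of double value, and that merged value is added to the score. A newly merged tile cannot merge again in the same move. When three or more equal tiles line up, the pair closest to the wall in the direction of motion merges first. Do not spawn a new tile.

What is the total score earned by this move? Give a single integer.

Slide up:
col 0: [0, 16, 0, 64] -> [16, 64, 0, 0]  score +0 (running 0)
col 1: [2, 2, 32, 0] -> [4, 32, 0, 0]  score +4 (running 4)
col 2: [0, 2, 16, 4] -> [2, 16, 4, 0]  score +0 (running 4)
col 3: [0, 0, 0, 0] -> [0, 0, 0, 0]  score +0 (running 4)
Board after move:
16  4  2  0
64 32 16  0
 0  0  4  0
 0  0  0  0

Answer: 4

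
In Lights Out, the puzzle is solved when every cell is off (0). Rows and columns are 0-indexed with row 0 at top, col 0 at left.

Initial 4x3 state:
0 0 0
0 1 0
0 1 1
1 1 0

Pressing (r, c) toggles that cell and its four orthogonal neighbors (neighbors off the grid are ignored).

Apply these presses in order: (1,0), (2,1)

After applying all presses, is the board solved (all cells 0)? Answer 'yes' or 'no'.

Answer: no

Derivation:
After press 1 at (1,0):
1 0 0
1 0 0
1 1 1
1 1 0

After press 2 at (2,1):
1 0 0
1 1 0
0 0 0
1 0 0

Lights still on: 4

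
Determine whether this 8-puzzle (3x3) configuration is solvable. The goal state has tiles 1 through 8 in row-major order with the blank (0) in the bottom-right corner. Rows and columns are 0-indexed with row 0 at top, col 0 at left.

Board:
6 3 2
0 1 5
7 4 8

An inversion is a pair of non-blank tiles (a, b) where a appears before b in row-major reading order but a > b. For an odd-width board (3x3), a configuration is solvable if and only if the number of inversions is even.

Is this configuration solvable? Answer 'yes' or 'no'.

Answer: yes

Derivation:
Inversions (pairs i<j in row-major order where tile[i] > tile[j] > 0): 10
10 is even, so the puzzle is solvable.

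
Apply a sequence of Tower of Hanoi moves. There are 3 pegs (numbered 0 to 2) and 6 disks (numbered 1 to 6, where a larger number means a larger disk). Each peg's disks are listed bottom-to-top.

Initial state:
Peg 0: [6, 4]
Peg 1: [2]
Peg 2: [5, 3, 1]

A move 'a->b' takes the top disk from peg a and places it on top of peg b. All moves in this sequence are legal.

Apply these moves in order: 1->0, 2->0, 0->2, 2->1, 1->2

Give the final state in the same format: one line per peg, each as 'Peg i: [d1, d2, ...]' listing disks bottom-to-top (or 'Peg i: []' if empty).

After move 1 (1->0):
Peg 0: [6, 4, 2]
Peg 1: []
Peg 2: [5, 3, 1]

After move 2 (2->0):
Peg 0: [6, 4, 2, 1]
Peg 1: []
Peg 2: [5, 3]

After move 3 (0->2):
Peg 0: [6, 4, 2]
Peg 1: []
Peg 2: [5, 3, 1]

After move 4 (2->1):
Peg 0: [6, 4, 2]
Peg 1: [1]
Peg 2: [5, 3]

After move 5 (1->2):
Peg 0: [6, 4, 2]
Peg 1: []
Peg 2: [5, 3, 1]

Answer: Peg 0: [6, 4, 2]
Peg 1: []
Peg 2: [5, 3, 1]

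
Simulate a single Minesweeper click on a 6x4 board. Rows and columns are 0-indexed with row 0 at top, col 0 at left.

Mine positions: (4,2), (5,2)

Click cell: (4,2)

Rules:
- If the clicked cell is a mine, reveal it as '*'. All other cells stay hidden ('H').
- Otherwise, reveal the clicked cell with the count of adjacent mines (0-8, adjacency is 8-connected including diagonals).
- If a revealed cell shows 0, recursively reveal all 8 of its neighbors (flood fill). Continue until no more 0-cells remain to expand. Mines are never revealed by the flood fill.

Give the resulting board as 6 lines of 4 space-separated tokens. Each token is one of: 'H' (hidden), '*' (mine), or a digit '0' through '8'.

H H H H
H H H H
H H H H
H H H H
H H * H
H H H H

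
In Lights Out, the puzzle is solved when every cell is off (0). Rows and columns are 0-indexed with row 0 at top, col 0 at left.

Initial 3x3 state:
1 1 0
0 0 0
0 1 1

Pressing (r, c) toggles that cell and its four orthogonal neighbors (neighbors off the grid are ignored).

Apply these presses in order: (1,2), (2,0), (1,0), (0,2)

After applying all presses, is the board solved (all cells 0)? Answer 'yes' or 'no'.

After press 1 at (1,2):
1 1 1
0 1 1
0 1 0

After press 2 at (2,0):
1 1 1
1 1 1
1 0 0

After press 3 at (1,0):
0 1 1
0 0 1
0 0 0

After press 4 at (0,2):
0 0 0
0 0 0
0 0 0

Lights still on: 0

Answer: yes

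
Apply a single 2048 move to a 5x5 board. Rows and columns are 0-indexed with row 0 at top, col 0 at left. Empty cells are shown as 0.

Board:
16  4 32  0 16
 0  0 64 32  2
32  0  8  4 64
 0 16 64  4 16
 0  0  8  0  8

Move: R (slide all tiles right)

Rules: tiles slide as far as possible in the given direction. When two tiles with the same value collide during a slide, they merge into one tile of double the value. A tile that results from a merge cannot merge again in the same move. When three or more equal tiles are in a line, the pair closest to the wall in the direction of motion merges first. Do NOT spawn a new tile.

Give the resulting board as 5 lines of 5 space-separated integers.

Slide right:
row 0: [16, 4, 32, 0, 16] -> [0, 16, 4, 32, 16]
row 1: [0, 0, 64, 32, 2] -> [0, 0, 64, 32, 2]
row 2: [32, 0, 8, 4, 64] -> [0, 32, 8, 4, 64]
row 3: [0, 16, 64, 4, 16] -> [0, 16, 64, 4, 16]
row 4: [0, 0, 8, 0, 8] -> [0, 0, 0, 0, 16]

Answer:  0 16  4 32 16
 0  0 64 32  2
 0 32  8  4 64
 0 16 64  4 16
 0  0  0  0 16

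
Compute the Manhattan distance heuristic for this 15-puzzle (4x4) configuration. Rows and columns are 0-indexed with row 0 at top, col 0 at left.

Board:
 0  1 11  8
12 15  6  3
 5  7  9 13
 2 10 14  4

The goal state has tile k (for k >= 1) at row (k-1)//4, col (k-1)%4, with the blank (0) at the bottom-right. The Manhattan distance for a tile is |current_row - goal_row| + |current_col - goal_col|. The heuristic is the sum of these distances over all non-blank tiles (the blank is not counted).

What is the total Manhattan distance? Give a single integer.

Tile 1: at (0,1), goal (0,0), distance |0-0|+|1-0| = 1
Tile 11: at (0,2), goal (2,2), distance |0-2|+|2-2| = 2
Tile 8: at (0,3), goal (1,3), distance |0-1|+|3-3| = 1
Tile 12: at (1,0), goal (2,3), distance |1-2|+|0-3| = 4
Tile 15: at (1,1), goal (3,2), distance |1-3|+|1-2| = 3
Tile 6: at (1,2), goal (1,1), distance |1-1|+|2-1| = 1
Tile 3: at (1,3), goal (0,2), distance |1-0|+|3-2| = 2
Tile 5: at (2,0), goal (1,0), distance |2-1|+|0-0| = 1
Tile 7: at (2,1), goal (1,2), distance |2-1|+|1-2| = 2
Tile 9: at (2,2), goal (2,0), distance |2-2|+|2-0| = 2
Tile 13: at (2,3), goal (3,0), distance |2-3|+|3-0| = 4
Tile 2: at (3,0), goal (0,1), distance |3-0|+|0-1| = 4
Tile 10: at (3,1), goal (2,1), distance |3-2|+|1-1| = 1
Tile 14: at (3,2), goal (3,1), distance |3-3|+|2-1| = 1
Tile 4: at (3,3), goal (0,3), distance |3-0|+|3-3| = 3
Sum: 1 + 2 + 1 + 4 + 3 + 1 + 2 + 1 + 2 + 2 + 4 + 4 + 1 + 1 + 3 = 32

Answer: 32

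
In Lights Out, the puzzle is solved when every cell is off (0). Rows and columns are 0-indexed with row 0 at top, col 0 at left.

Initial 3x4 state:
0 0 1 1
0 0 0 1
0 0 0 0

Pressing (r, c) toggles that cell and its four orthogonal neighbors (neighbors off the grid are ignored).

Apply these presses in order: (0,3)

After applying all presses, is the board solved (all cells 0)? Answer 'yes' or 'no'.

After press 1 at (0,3):
0 0 0 0
0 0 0 0
0 0 0 0

Lights still on: 0

Answer: yes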